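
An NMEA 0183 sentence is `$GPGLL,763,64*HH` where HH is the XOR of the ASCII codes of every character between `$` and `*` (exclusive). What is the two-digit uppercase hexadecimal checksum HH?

60

XOR the ASCII codes of the payload characters:
  'G' = 0x47 → acc = 0x47
  'P' = 0x50 → acc = 0x17
  'G' = 0x47 → acc = 0x50
  'L' = 0x4C → acc = 0x1C
  'L' = 0x4C → acc = 0x50
  ',' = 0x2C → acc = 0x7C
  '7' = 0x37 → acc = 0x4B
  '6' = 0x36 → acc = 0x7D
  '3' = 0x33 → acc = 0x4E
  ',' = 0x2C → acc = 0x62
  '6' = 0x36 → acc = 0x54
  '4' = 0x34 → acc = 0x60
Checksum = 0x60.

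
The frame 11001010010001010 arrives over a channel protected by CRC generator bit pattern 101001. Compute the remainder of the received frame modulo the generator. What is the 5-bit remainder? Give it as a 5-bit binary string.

Modulo-2 division of 11001010010001010 by 101001:
  pos 0: 110010 XOR 101001 = 011011
  pos 1: 110111 XOR 101001 = 011110
  pos 2: 111100 XOR 101001 = 010101
  pos 3: 101010 XOR 101001 = 000011
  pos 7: 111000 XOR 101001 = 010001
  pos 8: 100011 XOR 101001 = 001010
  pos 10: 101001 XOR 101001 = 000000
Remainder = 00000 (zero — the frame passes the CRC check).

00000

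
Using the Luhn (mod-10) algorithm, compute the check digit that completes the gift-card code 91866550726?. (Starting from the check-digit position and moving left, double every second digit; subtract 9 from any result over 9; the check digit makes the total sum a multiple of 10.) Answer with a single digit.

8

Partial digits right→left: 6 2 7 0 5 5 6 6 8 1 9
Double every second digit counting from the check-digit position (so the 1st, 3rd, 5th, ... of the partial from the right).
  doubled (with −9 where >9): 3 5 1 3 7 9 → sum 28
  kept as-is: 2 0 5 6 1 → sum 14
Total = 28 + 14 = 42.
Check digit = (10 − (42 mod 10)) mod 10 = 8.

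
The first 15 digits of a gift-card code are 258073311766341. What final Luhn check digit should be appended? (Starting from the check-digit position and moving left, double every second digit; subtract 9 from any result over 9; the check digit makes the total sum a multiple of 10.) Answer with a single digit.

Partial digits right→left: 1 4 3 6 6 7 1 1 3 3 7 0 8 5 2
Double every second digit counting from the check-digit position (so the 1st, 3rd, 5th, ... of the partial from the right).
  doubled (with −9 where >9): 2 6 3 2 6 5 7 4 → sum 35
  kept as-is: 4 6 7 1 3 0 5 → sum 26
Total = 35 + 26 = 61.
Check digit = (10 − (61 mod 10)) mod 10 = 9.

9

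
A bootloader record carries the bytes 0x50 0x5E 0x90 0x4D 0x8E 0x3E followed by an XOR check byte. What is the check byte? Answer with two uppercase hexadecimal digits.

63

XOR the bytes together:
  start with 0x50
  0x50 ⊕ 0x5E = 0x0E
  0x0E ⊕ 0x90 = 0x9E
  0x9E ⊕ 0x4D = 0xD3
  0xD3 ⊕ 0x8E = 0x5D
  0x5D ⊕ 0x3E = 0x63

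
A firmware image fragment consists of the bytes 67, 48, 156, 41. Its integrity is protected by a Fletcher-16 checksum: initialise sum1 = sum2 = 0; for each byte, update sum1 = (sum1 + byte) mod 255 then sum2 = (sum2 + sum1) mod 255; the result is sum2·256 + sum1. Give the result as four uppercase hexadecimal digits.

0039

Running sums (mod 255):
  after byte 0 (67): sum1=67, sum2=67
  after byte 1 (48): sum1=115, sum2=182
  after byte 2 (156): sum1=16, sum2=198
  after byte 3 (41): sum1=57, sum2=0
Checksum = sum2·256 + sum1 = 0·256 + 57 = 57 = 0x0039.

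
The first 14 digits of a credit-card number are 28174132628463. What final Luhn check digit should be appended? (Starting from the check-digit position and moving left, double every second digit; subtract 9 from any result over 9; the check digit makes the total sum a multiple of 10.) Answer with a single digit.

Partial digits right→left: 3 6 4 8 2 6 2 3 1 4 7 1 8 2
Double every second digit counting from the check-digit position (so the 1st, 3rd, 5th, ... of the partial from the right).
  doubled (with −9 where >9): 6 8 4 4 2 5 7 → sum 36
  kept as-is: 6 8 6 3 4 1 2 → sum 30
Total = 36 + 30 = 66.
Check digit = (10 − (66 mod 10)) mod 10 = 4.

4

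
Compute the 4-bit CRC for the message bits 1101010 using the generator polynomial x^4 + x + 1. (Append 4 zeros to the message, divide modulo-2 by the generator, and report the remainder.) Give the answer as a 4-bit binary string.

Append 4 zeros: 11010100000. Divide by 10011 (XOR where the leading bit is 1):
  pos 0: 11010 XOR 10011 = 01001
  pos 1: 10011 XOR 10011 = 00000
Remainder (last 4 bits) = 0000. This is the CRC / FCS.

0000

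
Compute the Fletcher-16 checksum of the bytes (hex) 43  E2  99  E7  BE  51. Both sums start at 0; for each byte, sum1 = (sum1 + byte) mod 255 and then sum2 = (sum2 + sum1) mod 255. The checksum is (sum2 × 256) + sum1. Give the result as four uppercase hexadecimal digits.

EEB7

Running sums (mod 255):
  after byte 0 (43): sum1=67, sum2=67
  after byte 1 (E2): sum1=38, sum2=105
  after byte 2 (99): sum1=191, sum2=41
  after byte 3 (E7): sum1=167, sum2=208
  after byte 4 (BE): sum1=102, sum2=55
  after byte 5 (51): sum1=183, sum2=238
Checksum = sum2·256 + sum1 = 238·256 + 183 = 61111 = 0xEEB7.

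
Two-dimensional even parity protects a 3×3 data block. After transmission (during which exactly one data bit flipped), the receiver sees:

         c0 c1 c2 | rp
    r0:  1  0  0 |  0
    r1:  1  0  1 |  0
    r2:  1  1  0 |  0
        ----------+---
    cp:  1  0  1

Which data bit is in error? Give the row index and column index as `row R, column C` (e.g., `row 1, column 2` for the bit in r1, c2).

row 0, column 1

Recompute each row's even parity and compare to rp:
  r0: data parity 1, sent rp 0 → mismatch
  r1: data parity 0, sent rp 0 → ok
  r2: data parity 0, sent rp 0 → ok
Recompute each column's even parity and compare to cp:
  c0: data parity 1, sent cp 1 → ok
  c1: data parity 1, sent cp 0 → mismatch
  c2: data parity 1, sent cp 1 → ok
Exactly one row (r0) and one column (c1) fail → the flipped bit is at their intersection.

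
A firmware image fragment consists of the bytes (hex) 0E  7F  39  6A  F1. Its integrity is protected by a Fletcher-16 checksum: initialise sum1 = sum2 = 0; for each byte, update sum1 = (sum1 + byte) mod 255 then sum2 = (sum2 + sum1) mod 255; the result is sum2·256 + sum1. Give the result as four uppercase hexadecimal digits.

B623

Running sums (mod 255):
  after byte 0 (0E): sum1=14, sum2=14
  after byte 1 (7F): sum1=141, sum2=155
  after byte 2 (39): sum1=198, sum2=98
  after byte 3 (6A): sum1=49, sum2=147
  after byte 4 (F1): sum1=35, sum2=182
Checksum = sum2·256 + sum1 = 182·256 + 35 = 46627 = 0xB623.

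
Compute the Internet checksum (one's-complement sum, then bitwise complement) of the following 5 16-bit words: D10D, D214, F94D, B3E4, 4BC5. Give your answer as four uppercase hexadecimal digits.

One's-complement addition (fold any carry out of bit 15 back into bit 0):
  0xD10D + 0xD214 = 0x1A321 → wrap carry → 0xA322
  0xA322 + 0xF94D = 0x19C6F → wrap carry → 0x9C70
  0x9C70 + 0xB3E4 = 0x15054 → wrap carry → 0x5055
  0x5055 + 0x4BC5 = 0x09C1A
One's-complement sum = 0x9C1A.
Checksum = ~0x9C1A & 0xFFFF = 0x63E5.

63E5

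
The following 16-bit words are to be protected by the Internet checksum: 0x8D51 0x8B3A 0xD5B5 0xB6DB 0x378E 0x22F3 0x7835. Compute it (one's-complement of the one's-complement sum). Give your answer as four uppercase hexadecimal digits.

One's-complement addition (fold any carry out of bit 15 back into bit 0):
  0x8D51 + 0x8B3A = 0x1188B → wrap carry → 0x188C
  0x188C + 0xD5B5 = 0x0EE41
  0xEE41 + 0xB6DB = 0x1A51C → wrap carry → 0xA51D
  0xA51D + 0x378E = 0x0DCAB
  0xDCAB + 0x22F3 = 0x0FF9E
  0xFF9E + 0x7835 = 0x177D3 → wrap carry → 0x77D4
One's-complement sum = 0x77D4.
Checksum = ~0x77D4 & 0xFFFF = 0x882B.

882B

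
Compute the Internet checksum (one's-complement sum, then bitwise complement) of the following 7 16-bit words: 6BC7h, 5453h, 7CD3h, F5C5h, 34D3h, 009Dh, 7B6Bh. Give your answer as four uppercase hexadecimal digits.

One's-complement addition (fold any carry out of bit 15 back into bit 0):
  0x6BC7 + 0x5453 = 0x0C01A
  0xC01A + 0x7CD3 = 0x13CED → wrap carry → 0x3CEE
  0x3CEE + 0xF5C5 = 0x132B3 → wrap carry → 0x32B4
  0x32B4 + 0x34D3 = 0x06787
  0x6787 + 0x009D = 0x06824
  0x6824 + 0x7B6B = 0x0E38F
One's-complement sum = 0xE38F.
Checksum = ~0xE38F & 0xFFFF = 0x1C70.

1C70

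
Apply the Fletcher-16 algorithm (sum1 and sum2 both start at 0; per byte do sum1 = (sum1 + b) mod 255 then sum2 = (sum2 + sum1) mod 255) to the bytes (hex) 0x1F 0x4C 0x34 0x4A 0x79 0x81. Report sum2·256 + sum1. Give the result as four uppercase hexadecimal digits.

5CE4

Running sums (mod 255):
  after byte 0 (0x1F): sum1=31, sum2=31
  after byte 1 (0x4C): sum1=107, sum2=138
  after byte 2 (0x34): sum1=159, sum2=42
  after byte 3 (0x4A): sum1=233, sum2=20
  after byte 4 (0x79): sum1=99, sum2=119
  after byte 5 (0x81): sum1=228, sum2=92
Checksum = sum2·256 + sum1 = 92·256 + 228 = 23780 = 0x5CE4.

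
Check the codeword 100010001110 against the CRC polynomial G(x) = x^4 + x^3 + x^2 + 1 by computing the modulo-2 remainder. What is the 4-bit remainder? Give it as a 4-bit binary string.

Modulo-2 division of 100010001110 by 11101:
  pos 0: 10001 XOR 11101 = 01100
  pos 1: 11000 XOR 11101 = 00101
  pos 3: 10100 XOR 11101 = 01001
  pos 4: 10011 XOR 11101 = 01110
  pos 5: 11101 XOR 11101 = 00000
Remainder = 0010 (nonzero — an error is detected).

0010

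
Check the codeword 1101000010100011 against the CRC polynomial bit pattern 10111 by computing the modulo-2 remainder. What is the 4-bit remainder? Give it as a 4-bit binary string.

Modulo-2 division of 1101000010100011 by 10111:
  pos 0: 11010 XOR 10111 = 01101
  pos 1: 11010 XOR 10111 = 01101
  pos 2: 11010 XOR 10111 = 01101
  pos 3: 11010 XOR 10111 = 01101
  pos 4: 11011 XOR 10111 = 01100
  pos 5: 11000 XOR 10111 = 01111
  pos 6: 11111 XOR 10111 = 01000
  pos 7: 10000 XOR 10111 = 00111
  pos 9: 11100 XOR 10111 = 01011
  pos 10: 10111 XOR 10111 = 00000
Remainder = 0001 (nonzero — an error is detected).

0001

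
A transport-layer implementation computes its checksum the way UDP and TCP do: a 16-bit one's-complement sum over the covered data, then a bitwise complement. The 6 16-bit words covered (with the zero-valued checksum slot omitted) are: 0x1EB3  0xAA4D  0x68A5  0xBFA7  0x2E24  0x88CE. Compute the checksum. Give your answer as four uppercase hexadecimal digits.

One's-complement addition (fold any carry out of bit 15 back into bit 0):
  0x1EB3 + 0xAA4D = 0x0C900
  0xC900 + 0x68A5 = 0x131A5 → wrap carry → 0x31A6
  0x31A6 + 0xBFA7 = 0x0F14D
  0xF14D + 0x2E24 = 0x11F71 → wrap carry → 0x1F72
  0x1F72 + 0x88CE = 0x0A840
One's-complement sum = 0xA840.
Checksum = ~0xA840 & 0xFFFF = 0x57BF.

57BF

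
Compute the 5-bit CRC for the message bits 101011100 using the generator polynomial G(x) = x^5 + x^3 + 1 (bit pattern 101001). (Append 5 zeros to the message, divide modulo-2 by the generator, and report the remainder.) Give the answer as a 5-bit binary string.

Append 5 zeros: 10101110000000. Divide by 101001 (XOR where the leading bit is 1):
  pos 0: 101011 XOR 101001 = 000010
  pos 4: 101000 XOR 101001 = 000001
Remainder (last 5 bits) = 10000. This is the CRC / FCS.

10000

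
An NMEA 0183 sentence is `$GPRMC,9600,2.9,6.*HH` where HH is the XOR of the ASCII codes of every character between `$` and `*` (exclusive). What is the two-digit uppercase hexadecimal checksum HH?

XOR the ASCII codes of the payload characters:
  'G' = 0x47 → acc = 0x47
  'P' = 0x50 → acc = 0x17
  'R' = 0x52 → acc = 0x45
  'M' = 0x4D → acc = 0x08
  'C' = 0x43 → acc = 0x4B
  ',' = 0x2C → acc = 0x67
  '9' = 0x39 → acc = 0x5E
  '6' = 0x36 → acc = 0x68
  '0' = 0x30 → acc = 0x58
  '0' = 0x30 → acc = 0x68
  ',' = 0x2C → acc = 0x44
  '2' = 0x32 → acc = 0x76
  '.' = 0x2E → acc = 0x58
  '9' = 0x39 → acc = 0x61
  ',' = 0x2C → acc = 0x4D
  '6' = 0x36 → acc = 0x7B
  '.' = 0x2E → acc = 0x55
Checksum = 0x55.

55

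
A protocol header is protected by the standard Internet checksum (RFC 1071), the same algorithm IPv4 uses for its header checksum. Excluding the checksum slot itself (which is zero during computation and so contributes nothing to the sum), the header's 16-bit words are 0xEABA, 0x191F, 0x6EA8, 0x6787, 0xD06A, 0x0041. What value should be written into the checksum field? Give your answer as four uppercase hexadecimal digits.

One's-complement addition (fold any carry out of bit 15 back into bit 0):
  0xEABA + 0x191F = 0x103D9 → wrap carry → 0x03DA
  0x03DA + 0x6EA8 = 0x07282
  0x7282 + 0x6787 = 0x0DA09
  0xDA09 + 0xD06A = 0x1AA73 → wrap carry → 0xAA74
  0xAA74 + 0x0041 = 0x0AAB5
One's-complement sum = 0xAAB5.
Checksum = ~0xAAB5 & 0xFFFF = 0x554A.

554A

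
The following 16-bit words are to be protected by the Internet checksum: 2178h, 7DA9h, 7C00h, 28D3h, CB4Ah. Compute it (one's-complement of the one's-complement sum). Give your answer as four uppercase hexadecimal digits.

One's-complement addition (fold any carry out of bit 15 back into bit 0):
  0x2178 + 0x7DA9 = 0x09F21
  0x9F21 + 0x7C00 = 0x11B21 → wrap carry → 0x1B22
  0x1B22 + 0x28D3 = 0x043F5
  0x43F5 + 0xCB4A = 0x10F3F → wrap carry → 0x0F40
One's-complement sum = 0x0F40.
Checksum = ~0x0F40 & 0xFFFF = 0xF0BF.

F0BF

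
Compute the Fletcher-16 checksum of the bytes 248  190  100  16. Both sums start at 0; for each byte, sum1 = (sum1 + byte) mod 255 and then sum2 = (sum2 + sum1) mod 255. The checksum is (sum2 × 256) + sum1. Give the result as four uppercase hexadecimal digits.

F82C

Running sums (mod 255):
  after byte 0 (248): sum1=248, sum2=248
  after byte 1 (190): sum1=183, sum2=176
  after byte 2 (100): sum1=28, sum2=204
  after byte 3 (16): sum1=44, sum2=248
Checksum = sum2·256 + sum1 = 248·256 + 44 = 63532 = 0xF82C.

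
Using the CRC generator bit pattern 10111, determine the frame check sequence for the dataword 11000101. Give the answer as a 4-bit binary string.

Append 4 zeros: 110001010000. Divide by 10111 (XOR where the leading bit is 1):
  pos 0: 11000 XOR 10111 = 01111
  pos 1: 11111 XOR 10111 = 01000
  pos 2: 10000 XOR 10111 = 00111
  pos 4: 11110 XOR 10111 = 01001
  pos 5: 10010 XOR 10111 = 00101
  pos 7: 10100 XOR 10111 = 00011
Remainder (last 4 bits) = 0011. This is the CRC / FCS.

0011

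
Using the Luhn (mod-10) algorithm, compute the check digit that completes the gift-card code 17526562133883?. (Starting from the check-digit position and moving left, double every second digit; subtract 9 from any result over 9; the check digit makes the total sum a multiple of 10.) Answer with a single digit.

7

Partial digits right→left: 3 8 8 3 3 1 2 6 5 6 2 5 7 1
Double every second digit counting from the check-digit position (so the 1st, 3rd, 5th, ... of the partial from the right).
  doubled (with −9 where >9): 6 7 6 4 1 4 5 → sum 33
  kept as-is: 8 3 1 6 6 5 1 → sum 30
Total = 33 + 30 = 63.
Check digit = (10 − (63 mod 10)) mod 10 = 7.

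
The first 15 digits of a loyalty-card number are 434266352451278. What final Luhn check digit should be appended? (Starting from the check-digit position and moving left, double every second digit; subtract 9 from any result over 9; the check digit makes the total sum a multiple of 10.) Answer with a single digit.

1

Partial digits right→left: 8 7 2 1 5 4 2 5 3 6 6 2 4 3 4
Double every second digit counting from the check-digit position (so the 1st, 3rd, 5th, ... of the partial from the right).
  doubled (with −9 where >9): 7 4 1 4 6 3 8 8 → sum 41
  kept as-is: 7 1 4 5 6 2 3 → sum 28
Total = 41 + 28 = 69.
Check digit = (10 − (69 mod 10)) mod 10 = 1.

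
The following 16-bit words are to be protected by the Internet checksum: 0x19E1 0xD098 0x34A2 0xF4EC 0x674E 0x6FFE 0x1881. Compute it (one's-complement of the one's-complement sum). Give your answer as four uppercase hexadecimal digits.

FC28

One's-complement addition (fold any carry out of bit 15 back into bit 0):
  0x19E1 + 0xD098 = 0x0EA79
  0xEA79 + 0x34A2 = 0x11F1B → wrap carry → 0x1F1C
  0x1F1C + 0xF4EC = 0x11408 → wrap carry → 0x1409
  0x1409 + 0x674E = 0x07B57
  0x7B57 + 0x6FFE = 0x0EB55
  0xEB55 + 0x1881 = 0x103D6 → wrap carry → 0x03D7
One's-complement sum = 0x03D7.
Checksum = ~0x03D7 & 0xFFFF = 0xFC28.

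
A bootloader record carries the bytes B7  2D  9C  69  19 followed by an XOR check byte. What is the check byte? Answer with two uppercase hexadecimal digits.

76

XOR the bytes together:
  start with 0xB7
  0xB7 ⊕ 0x2D = 0x9A
  0x9A ⊕ 0x9C = 0x06
  0x06 ⊕ 0x69 = 0x6F
  0x6F ⊕ 0x19 = 0x76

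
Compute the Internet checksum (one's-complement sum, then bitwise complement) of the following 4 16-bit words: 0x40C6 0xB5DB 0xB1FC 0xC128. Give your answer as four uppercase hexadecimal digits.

9638

One's-complement addition (fold any carry out of bit 15 back into bit 0):
  0x40C6 + 0xB5DB = 0x0F6A1
  0xF6A1 + 0xB1FC = 0x1A89D → wrap carry → 0xA89E
  0xA89E + 0xC128 = 0x169C6 → wrap carry → 0x69C7
One's-complement sum = 0x69C7.
Checksum = ~0x69C7 & 0xFFFF = 0x9638.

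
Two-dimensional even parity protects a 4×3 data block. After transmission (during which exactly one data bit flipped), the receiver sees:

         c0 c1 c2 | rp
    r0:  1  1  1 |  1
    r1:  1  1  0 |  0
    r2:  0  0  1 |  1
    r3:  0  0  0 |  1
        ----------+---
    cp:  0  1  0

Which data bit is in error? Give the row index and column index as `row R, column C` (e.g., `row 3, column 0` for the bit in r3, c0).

Recompute each row's even parity and compare to rp:
  r0: data parity 1, sent rp 1 → ok
  r1: data parity 0, sent rp 0 → ok
  r2: data parity 1, sent rp 1 → ok
  r3: data parity 0, sent rp 1 → mismatch
Recompute each column's even parity and compare to cp:
  c0: data parity 0, sent cp 0 → ok
  c1: data parity 0, sent cp 1 → mismatch
  c2: data parity 0, sent cp 0 → ok
Exactly one row (r3) and one column (c1) fail → the flipped bit is at their intersection.

row 3, column 1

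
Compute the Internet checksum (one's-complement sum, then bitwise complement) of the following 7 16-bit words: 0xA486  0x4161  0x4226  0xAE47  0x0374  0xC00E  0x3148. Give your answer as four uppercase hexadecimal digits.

34DF

One's-complement addition (fold any carry out of bit 15 back into bit 0):
  0xA486 + 0x4161 = 0x0E5E7
  0xE5E7 + 0x4226 = 0x1280D → wrap carry → 0x280E
  0x280E + 0xAE47 = 0x0D655
  0xD655 + 0x0374 = 0x0D9C9
  0xD9C9 + 0xC00E = 0x199D7 → wrap carry → 0x99D8
  0x99D8 + 0x3148 = 0x0CB20
One's-complement sum = 0xCB20.
Checksum = ~0xCB20 & 0xFFFF = 0x34DF.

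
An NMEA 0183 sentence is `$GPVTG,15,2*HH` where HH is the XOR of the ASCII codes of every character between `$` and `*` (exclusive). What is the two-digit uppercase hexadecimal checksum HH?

64

XOR the ASCII codes of the payload characters:
  'G' = 0x47 → acc = 0x47
  'P' = 0x50 → acc = 0x17
  'V' = 0x56 → acc = 0x41
  'T' = 0x54 → acc = 0x15
  'G' = 0x47 → acc = 0x52
  ',' = 0x2C → acc = 0x7E
  '1' = 0x31 → acc = 0x4F
  '5' = 0x35 → acc = 0x7A
  ',' = 0x2C → acc = 0x56
  '2' = 0x32 → acc = 0x64
Checksum = 0x64.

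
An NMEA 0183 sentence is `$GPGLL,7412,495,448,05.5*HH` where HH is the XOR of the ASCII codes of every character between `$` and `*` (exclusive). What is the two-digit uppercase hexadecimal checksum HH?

4E

XOR the ASCII codes of the payload characters:
  'G' = 0x47 → acc = 0x47
  'P' = 0x50 → acc = 0x17
  'G' = 0x47 → acc = 0x50
  'L' = 0x4C → acc = 0x1C
  'L' = 0x4C → acc = 0x50
  ',' = 0x2C → acc = 0x7C
  '7' = 0x37 → acc = 0x4B
  '4' = 0x34 → acc = 0x7F
  '1' = 0x31 → acc = 0x4E
  '2' = 0x32 → acc = 0x7C
  ',' = 0x2C → acc = 0x50
  '4' = 0x34 → acc = 0x64
  '9' = 0x39 → acc = 0x5D
  '5' = 0x35 → acc = 0x68
  ',' = 0x2C → acc = 0x44
  '4' = 0x34 → acc = 0x70
  '4' = 0x34 → acc = 0x44
  '8' = 0x38 → acc = 0x7C
  ',' = 0x2C → acc = 0x50
  '0' = 0x30 → acc = 0x60
  '5' = 0x35 → acc = 0x55
  '.' = 0x2E → acc = 0x7B
  '5' = 0x35 → acc = 0x4E
Checksum = 0x4E.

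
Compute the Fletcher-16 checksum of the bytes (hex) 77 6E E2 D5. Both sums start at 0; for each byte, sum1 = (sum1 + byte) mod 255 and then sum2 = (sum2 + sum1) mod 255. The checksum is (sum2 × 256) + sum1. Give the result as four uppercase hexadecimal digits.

Running sums (mod 255):
  after byte 0 (77): sum1=119, sum2=119
  after byte 1 (6E): sum1=229, sum2=93
  after byte 2 (E2): sum1=200, sum2=38
  after byte 3 (D5): sum1=158, sum2=196
Checksum = sum2·256 + sum1 = 196·256 + 158 = 50334 = 0xC49E.

C49E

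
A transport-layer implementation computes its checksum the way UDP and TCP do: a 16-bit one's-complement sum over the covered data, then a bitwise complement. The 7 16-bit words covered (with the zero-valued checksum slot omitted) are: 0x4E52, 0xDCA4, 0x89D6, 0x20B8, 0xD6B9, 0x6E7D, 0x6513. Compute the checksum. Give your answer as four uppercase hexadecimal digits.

One's-complement addition (fold any carry out of bit 15 back into bit 0):
  0x4E52 + 0xDCA4 = 0x12AF6 → wrap carry → 0x2AF7
  0x2AF7 + 0x89D6 = 0x0B4CD
  0xB4CD + 0x20B8 = 0x0D585
  0xD585 + 0xD6B9 = 0x1AC3E → wrap carry → 0xAC3F
  0xAC3F + 0x6E7D = 0x11ABC → wrap carry → 0x1ABD
  0x1ABD + 0x6513 = 0x07FD0
One's-complement sum = 0x7FD0.
Checksum = ~0x7FD0 & 0xFFFF = 0x802F.

802F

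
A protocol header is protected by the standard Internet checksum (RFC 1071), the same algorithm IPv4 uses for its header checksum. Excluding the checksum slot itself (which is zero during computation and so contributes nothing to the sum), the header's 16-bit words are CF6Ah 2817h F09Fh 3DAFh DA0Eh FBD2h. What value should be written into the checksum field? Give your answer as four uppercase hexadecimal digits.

One's-complement addition (fold any carry out of bit 15 back into bit 0):
  0xCF6A + 0x2817 = 0x0F781
  0xF781 + 0xF09F = 0x1E820 → wrap carry → 0xE821
  0xE821 + 0x3DAF = 0x125D0 → wrap carry → 0x25D1
  0x25D1 + 0xDA0E = 0x0FFDF
  0xFFDF + 0xFBD2 = 0x1FBB1 → wrap carry → 0xFBB2
One's-complement sum = 0xFBB2.
Checksum = ~0xFBB2 & 0xFFFF = 0x044D.

044D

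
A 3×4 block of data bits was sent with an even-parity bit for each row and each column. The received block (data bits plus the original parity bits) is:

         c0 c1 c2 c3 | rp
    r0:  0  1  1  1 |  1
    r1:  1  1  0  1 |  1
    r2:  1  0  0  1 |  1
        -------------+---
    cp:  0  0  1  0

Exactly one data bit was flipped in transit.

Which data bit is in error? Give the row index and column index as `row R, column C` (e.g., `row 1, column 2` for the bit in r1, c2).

row 2, column 3

Recompute each row's even parity and compare to rp:
  r0: data parity 1, sent rp 1 → ok
  r1: data parity 1, sent rp 1 → ok
  r2: data parity 0, sent rp 1 → mismatch
Recompute each column's even parity and compare to cp:
  c0: data parity 0, sent cp 0 → ok
  c1: data parity 0, sent cp 0 → ok
  c2: data parity 1, sent cp 1 → ok
  c3: data parity 1, sent cp 0 → mismatch
Exactly one row (r2) and one column (c3) fail → the flipped bit is at their intersection.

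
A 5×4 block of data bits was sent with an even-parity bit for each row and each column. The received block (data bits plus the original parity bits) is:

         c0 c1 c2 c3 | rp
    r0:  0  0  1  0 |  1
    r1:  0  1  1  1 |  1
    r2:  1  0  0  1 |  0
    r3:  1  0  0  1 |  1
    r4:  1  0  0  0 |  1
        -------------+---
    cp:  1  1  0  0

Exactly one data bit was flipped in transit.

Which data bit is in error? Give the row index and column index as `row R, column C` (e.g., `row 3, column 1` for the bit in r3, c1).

Recompute each row's even parity and compare to rp:
  r0: data parity 1, sent rp 1 → ok
  r1: data parity 1, sent rp 1 → ok
  r2: data parity 0, sent rp 0 → ok
  r3: data parity 0, sent rp 1 → mismatch
  r4: data parity 1, sent rp 1 → ok
Recompute each column's even parity and compare to cp:
  c0: data parity 1, sent cp 1 → ok
  c1: data parity 1, sent cp 1 → ok
  c2: data parity 0, sent cp 0 → ok
  c3: data parity 1, sent cp 0 → mismatch
Exactly one row (r3) and one column (c3) fail → the flipped bit is at their intersection.

row 3, column 3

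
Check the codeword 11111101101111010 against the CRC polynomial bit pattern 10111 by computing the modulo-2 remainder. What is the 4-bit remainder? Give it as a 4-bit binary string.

1011

Modulo-2 division of 11111101101111010 by 10111:
  pos 0: 11111 XOR 10111 = 01000
  pos 1: 10001 XOR 10111 = 00110
  pos 3: 11001 XOR 10111 = 01110
  pos 4: 11101 XOR 10111 = 01010
  pos 5: 10100 XOR 10111 = 00011
  pos 8: 11111 XOR 10111 = 01000
  pos 9: 10001 XOR 10111 = 00110
  pos 11: 11001 XOR 10111 = 01110
  pos 12: 11100 XOR 10111 = 01011
Remainder = 1011 (nonzero — an error is detected).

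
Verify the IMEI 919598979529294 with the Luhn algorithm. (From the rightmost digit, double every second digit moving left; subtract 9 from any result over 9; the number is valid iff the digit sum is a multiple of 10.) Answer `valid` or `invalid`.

From the right, keep odd positions and double even positions (subtract 9 from any doubled value over 9):
  doubled (positions 2,4,...): 9 9 1 5 7 1 2 → sum 34
  kept (positions 1,3,...): 4 2 2 9 9 9 9 9 → sum 53
Total = 87.
87 mod 10 = 7, so the number is invalid.

invalid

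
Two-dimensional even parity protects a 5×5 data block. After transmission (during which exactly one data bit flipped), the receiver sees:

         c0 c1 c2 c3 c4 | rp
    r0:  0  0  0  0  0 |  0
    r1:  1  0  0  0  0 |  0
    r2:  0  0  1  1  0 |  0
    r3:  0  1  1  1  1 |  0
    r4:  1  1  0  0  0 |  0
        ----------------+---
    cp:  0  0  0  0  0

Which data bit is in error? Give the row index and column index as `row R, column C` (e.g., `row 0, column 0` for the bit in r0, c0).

Recompute each row's even parity and compare to rp:
  r0: data parity 0, sent rp 0 → ok
  r1: data parity 1, sent rp 0 → mismatch
  r2: data parity 0, sent rp 0 → ok
  r3: data parity 0, sent rp 0 → ok
  r4: data parity 0, sent rp 0 → ok
Recompute each column's even parity and compare to cp:
  c0: data parity 0, sent cp 0 → ok
  c1: data parity 0, sent cp 0 → ok
  c2: data parity 0, sent cp 0 → ok
  c3: data parity 0, sent cp 0 → ok
  c4: data parity 1, sent cp 0 → mismatch
Exactly one row (r1) and one column (c4) fail → the flipped bit is at their intersection.

row 1, column 4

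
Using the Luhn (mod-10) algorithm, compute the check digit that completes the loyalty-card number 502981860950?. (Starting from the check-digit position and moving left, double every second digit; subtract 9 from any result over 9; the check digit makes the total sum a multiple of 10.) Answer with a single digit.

9

Partial digits right→left: 0 5 9 0 6 8 1 8 9 2 0 5
Double every second digit counting from the check-digit position (so the 1st, 3rd, 5th, ... of the partial from the right).
  doubled (with −9 where >9): 0 9 3 2 9 0 → sum 23
  kept as-is: 5 0 8 8 2 5 → sum 28
Total = 23 + 28 = 51.
Check digit = (10 − (51 mod 10)) mod 10 = 9.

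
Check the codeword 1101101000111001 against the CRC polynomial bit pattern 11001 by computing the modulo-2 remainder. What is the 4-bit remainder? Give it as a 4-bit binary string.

1101

Modulo-2 division of 1101101000111001 by 11001:
  pos 0: 11011 XOR 11001 = 00010
  pos 3: 10010 XOR 11001 = 01011
  pos 4: 10110 XOR 11001 = 01111
  pos 5: 11110 XOR 11001 = 00111
  pos 7: 11111 XOR 11001 = 00110
  pos 9: 11010 XOR 11001 = 00011
Remainder = 1101 (nonzero — an error is detected).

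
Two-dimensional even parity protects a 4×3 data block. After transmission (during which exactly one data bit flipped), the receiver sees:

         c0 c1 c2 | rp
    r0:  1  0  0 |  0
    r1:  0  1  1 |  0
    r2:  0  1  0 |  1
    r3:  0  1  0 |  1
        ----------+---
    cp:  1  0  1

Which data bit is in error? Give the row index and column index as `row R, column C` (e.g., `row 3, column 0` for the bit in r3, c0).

Recompute each row's even parity and compare to rp:
  r0: data parity 1, sent rp 0 → mismatch
  r1: data parity 0, sent rp 0 → ok
  r2: data parity 1, sent rp 1 → ok
  r3: data parity 1, sent rp 1 → ok
Recompute each column's even parity and compare to cp:
  c0: data parity 1, sent cp 1 → ok
  c1: data parity 1, sent cp 0 → mismatch
  c2: data parity 1, sent cp 1 → ok
Exactly one row (r0) and one column (c1) fail → the flipped bit is at their intersection.

row 0, column 1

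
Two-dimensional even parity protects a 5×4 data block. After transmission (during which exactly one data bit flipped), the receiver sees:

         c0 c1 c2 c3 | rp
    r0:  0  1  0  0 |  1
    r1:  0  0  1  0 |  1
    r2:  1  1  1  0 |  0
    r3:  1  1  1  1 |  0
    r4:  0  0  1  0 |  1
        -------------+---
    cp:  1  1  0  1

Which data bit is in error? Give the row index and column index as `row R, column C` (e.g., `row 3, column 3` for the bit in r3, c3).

row 2, column 0

Recompute each row's even parity and compare to rp:
  r0: data parity 1, sent rp 1 → ok
  r1: data parity 1, sent rp 1 → ok
  r2: data parity 1, sent rp 0 → mismatch
  r3: data parity 0, sent rp 0 → ok
  r4: data parity 1, sent rp 1 → ok
Recompute each column's even parity and compare to cp:
  c0: data parity 0, sent cp 1 → mismatch
  c1: data parity 1, sent cp 1 → ok
  c2: data parity 0, sent cp 0 → ok
  c3: data parity 1, sent cp 1 → ok
Exactly one row (r2) and one column (c0) fail → the flipped bit is at their intersection.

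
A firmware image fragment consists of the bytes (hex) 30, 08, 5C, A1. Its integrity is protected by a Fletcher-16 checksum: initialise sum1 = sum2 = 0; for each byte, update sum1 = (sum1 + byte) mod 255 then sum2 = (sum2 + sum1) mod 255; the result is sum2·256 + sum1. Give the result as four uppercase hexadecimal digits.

3336

Running sums (mod 255):
  after byte 0 (30): sum1=48, sum2=48
  after byte 1 (08): sum1=56, sum2=104
  after byte 2 (5C): sum1=148, sum2=252
  after byte 3 (A1): sum1=54, sum2=51
Checksum = sum2·256 + sum1 = 51·256 + 54 = 13110 = 0x3336.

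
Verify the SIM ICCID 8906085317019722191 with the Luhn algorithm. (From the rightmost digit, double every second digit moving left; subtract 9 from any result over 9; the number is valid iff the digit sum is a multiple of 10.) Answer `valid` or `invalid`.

invalid

From the right, keep odd positions and double even positions (subtract 9 from any doubled value over 9):
  doubled (positions 2,4,...): 9 4 5 2 5 6 7 3 9 → sum 50
  kept (positions 1,3,...): 1 1 2 9 0 1 5 0 0 8 → sum 27
Total = 77.
77 mod 10 = 7, so the number is invalid.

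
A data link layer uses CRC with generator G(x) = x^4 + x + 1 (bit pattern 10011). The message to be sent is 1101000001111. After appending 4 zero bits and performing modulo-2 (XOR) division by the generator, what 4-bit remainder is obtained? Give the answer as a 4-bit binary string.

Append 4 zeros: 11010000011110000. Divide by 10011 (XOR where the leading bit is 1):
  pos 0: 11010 XOR 10011 = 01001
  pos 1: 10010 XOR 10011 = 00001
  pos 5: 10001 XOR 10011 = 00010
  pos 8: 10111 XOR 10011 = 00100
  pos 10: 10000 XOR 10011 = 00011
Remainder (last 4 bits) = 1100. This is the CRC / FCS.

1100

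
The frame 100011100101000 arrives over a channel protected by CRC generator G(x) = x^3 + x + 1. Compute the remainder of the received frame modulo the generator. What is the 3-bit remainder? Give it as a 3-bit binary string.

000

Modulo-2 division of 100011100101000 by 1011:
  pos 0: 1000 XOR 1011 = 0011
  pos 2: 1111 XOR 1011 = 0100
  pos 3: 1001 XOR 1011 = 0010
  pos 5: 1000 XOR 1011 = 0011
  pos 7: 1110 XOR 1011 = 0101
  pos 8: 1011 XOR 1011 = 0000
Remainder = 000 (zero — the frame passes the CRC check).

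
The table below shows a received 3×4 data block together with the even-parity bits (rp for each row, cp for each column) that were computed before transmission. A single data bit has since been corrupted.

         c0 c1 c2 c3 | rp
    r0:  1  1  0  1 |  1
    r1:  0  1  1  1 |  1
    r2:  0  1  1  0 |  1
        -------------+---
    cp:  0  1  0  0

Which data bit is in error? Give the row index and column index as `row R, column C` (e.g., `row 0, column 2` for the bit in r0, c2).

Recompute each row's even parity and compare to rp:
  r0: data parity 1, sent rp 1 → ok
  r1: data parity 1, sent rp 1 → ok
  r2: data parity 0, sent rp 1 → mismatch
Recompute each column's even parity and compare to cp:
  c0: data parity 1, sent cp 0 → mismatch
  c1: data parity 1, sent cp 1 → ok
  c2: data parity 0, sent cp 0 → ok
  c3: data parity 0, sent cp 0 → ok
Exactly one row (r2) and one column (c0) fail → the flipped bit is at their intersection.

row 2, column 0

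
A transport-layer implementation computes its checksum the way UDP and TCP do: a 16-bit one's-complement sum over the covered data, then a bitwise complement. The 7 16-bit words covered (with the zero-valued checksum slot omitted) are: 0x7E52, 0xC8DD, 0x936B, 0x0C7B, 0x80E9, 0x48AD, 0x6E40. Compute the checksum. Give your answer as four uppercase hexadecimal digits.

E111

One's-complement addition (fold any carry out of bit 15 back into bit 0):
  0x7E52 + 0xC8DD = 0x1472F → wrap carry → 0x4730
  0x4730 + 0x936B = 0x0DA9B
  0xDA9B + 0x0C7B = 0x0E716
  0xE716 + 0x80E9 = 0x167FF → wrap carry → 0x6800
  0x6800 + 0x48AD = 0x0B0AD
  0xB0AD + 0x6E40 = 0x11EED → wrap carry → 0x1EEE
One's-complement sum = 0x1EEE.
Checksum = ~0x1EEE & 0xFFFF = 0xE111.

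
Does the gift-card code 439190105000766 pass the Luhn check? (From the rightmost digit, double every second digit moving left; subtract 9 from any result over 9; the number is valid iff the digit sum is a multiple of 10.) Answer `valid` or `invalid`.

From the right, keep odd positions and double even positions (subtract 9 from any doubled value over 9):
  doubled (positions 2,4,...): 3 0 0 0 0 2 6 → sum 11
  kept (positions 1,3,...): 6 7 0 5 1 9 9 4 → sum 41
Total = 52.
52 mod 10 = 2, so the number is invalid.

invalid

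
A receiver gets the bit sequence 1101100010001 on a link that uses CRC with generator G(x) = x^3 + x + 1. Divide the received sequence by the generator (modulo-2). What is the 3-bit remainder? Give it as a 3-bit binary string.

Modulo-2 division of 1101100010001 by 1011:
  pos 0: 1101 XOR 1011 = 0110
  pos 1: 1101 XOR 1011 = 0110
  pos 2: 1100 XOR 1011 = 0111
  pos 3: 1110 XOR 1011 = 0101
  pos 4: 1010 XOR 1011 = 0001
  pos 7: 1100 XOR 1011 = 0111
  pos 8: 1110 XOR 1011 = 0101
  pos 9: 1011 XOR 1011 = 0000
Remainder = 000 (zero — the frame passes the CRC check).

000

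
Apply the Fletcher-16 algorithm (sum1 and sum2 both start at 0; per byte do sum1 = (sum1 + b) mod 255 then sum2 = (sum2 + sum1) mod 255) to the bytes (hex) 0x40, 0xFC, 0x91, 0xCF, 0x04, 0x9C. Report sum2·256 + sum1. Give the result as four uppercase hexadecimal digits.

Running sums (mod 255):
  after byte 0 (0x40): sum1=64, sum2=64
  after byte 1 (0xFC): sum1=61, sum2=125
  after byte 2 (0x91): sum1=206, sum2=76
  after byte 3 (0xCF): sum1=158, sum2=234
  after byte 4 (0x04): sum1=162, sum2=141
  after byte 5 (0x9C): sum1=63, sum2=204
Checksum = sum2·256 + sum1 = 204·256 + 63 = 52287 = 0xCC3F.

CC3F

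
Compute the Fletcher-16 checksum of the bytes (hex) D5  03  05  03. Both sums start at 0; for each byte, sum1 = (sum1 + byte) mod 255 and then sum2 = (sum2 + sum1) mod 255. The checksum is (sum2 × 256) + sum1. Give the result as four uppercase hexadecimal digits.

Running sums (mod 255):
  after byte 0 (D5): sum1=213, sum2=213
  after byte 1 (03): sum1=216, sum2=174
  after byte 2 (05): sum1=221, sum2=140
  after byte 3 (03): sum1=224, sum2=109
Checksum = sum2·256 + sum1 = 109·256 + 224 = 28128 = 0x6DE0.

6DE0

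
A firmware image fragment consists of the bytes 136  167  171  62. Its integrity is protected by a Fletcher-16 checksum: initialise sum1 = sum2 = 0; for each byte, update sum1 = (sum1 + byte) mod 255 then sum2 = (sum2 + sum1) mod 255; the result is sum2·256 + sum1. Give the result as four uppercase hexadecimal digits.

AE1A

Running sums (mod 255):
  after byte 0 (136): sum1=136, sum2=136
  after byte 1 (167): sum1=48, sum2=184
  after byte 2 (171): sum1=219, sum2=148
  after byte 3 (62): sum1=26, sum2=174
Checksum = sum2·256 + sum1 = 174·256 + 26 = 44570 = 0xAE1A.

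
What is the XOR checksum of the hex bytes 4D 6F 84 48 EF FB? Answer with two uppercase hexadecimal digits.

FA

XOR the bytes together:
  start with 0x4D
  0x4D ⊕ 0x6F = 0x22
  0x22 ⊕ 0x84 = 0xA6
  0xA6 ⊕ 0x48 = 0xEE
  0xEE ⊕ 0xEF = 0x01
  0x01 ⊕ 0xFB = 0xFA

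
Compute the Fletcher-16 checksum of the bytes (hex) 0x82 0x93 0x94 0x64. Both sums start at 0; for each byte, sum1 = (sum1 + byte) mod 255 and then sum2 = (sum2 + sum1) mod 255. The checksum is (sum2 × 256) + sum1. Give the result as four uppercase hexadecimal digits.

Running sums (mod 255):
  after byte 0 (0x82): sum1=130, sum2=130
  after byte 1 (0x93): sum1=22, sum2=152
  after byte 2 (0x94): sum1=170, sum2=67
  after byte 3 (0x64): sum1=15, sum2=82
Checksum = sum2·256 + sum1 = 82·256 + 15 = 21007 = 0x520F.

520F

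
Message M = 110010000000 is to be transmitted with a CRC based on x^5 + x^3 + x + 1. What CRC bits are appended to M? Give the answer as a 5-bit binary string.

11001

Append 5 zeros: 11001000000000000. Divide by 101011 (XOR where the leading bit is 1):
  pos 0: 110010 XOR 101011 = 011001
  pos 1: 110010 XOR 101011 = 011001
  pos 2: 110010 XOR 101011 = 011001
  pos 3: 110010 XOR 101011 = 011001
  pos 4: 110010 XOR 101011 = 011001
  pos 5: 110010 XOR 101011 = 011001
  pos 6: 110010 XOR 101011 = 011001
  pos 7: 110010 XOR 101011 = 011001
  pos 8: 110010 XOR 101011 = 011001
  pos 9: 110010 XOR 101011 = 011001
  pos 10: 110010 XOR 101011 = 011001
  pos 11: 110010 XOR 101011 = 011001
Remainder (last 5 bits) = 11001. This is the CRC / FCS.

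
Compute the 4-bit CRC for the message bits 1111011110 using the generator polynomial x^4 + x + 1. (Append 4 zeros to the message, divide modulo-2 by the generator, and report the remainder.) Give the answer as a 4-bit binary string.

Append 4 zeros: 11110111100000. Divide by 10011 (XOR where the leading bit is 1):
  pos 0: 11110 XOR 10011 = 01101
  pos 1: 11011 XOR 10011 = 01000
  pos 2: 10001 XOR 10011 = 00010
  pos 5: 10110 XOR 10011 = 00101
  pos 7: 10100 XOR 10011 = 00111
  pos 9: 11100 XOR 10011 = 01111
Remainder (last 4 bits) = 1111. This is the CRC / FCS.

1111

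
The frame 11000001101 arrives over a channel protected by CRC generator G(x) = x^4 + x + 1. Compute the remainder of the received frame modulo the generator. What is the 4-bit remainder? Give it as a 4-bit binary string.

Modulo-2 division of 11000001101 by 10011:
  pos 0: 11000 XOR 10011 = 01011
  pos 1: 10110 XOR 10011 = 00101
  pos 3: 10101 XOR 10011 = 00110
  pos 5: 11010 XOR 10011 = 01001
  pos 6: 10011 XOR 10011 = 00000
Remainder = 0000 (zero — the frame passes the CRC check).

0000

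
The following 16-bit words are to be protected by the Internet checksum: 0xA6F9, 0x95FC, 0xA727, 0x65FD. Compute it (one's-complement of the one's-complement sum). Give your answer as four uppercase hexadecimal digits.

One's-complement addition (fold any carry out of bit 15 back into bit 0):
  0xA6F9 + 0x95FC = 0x13CF5 → wrap carry → 0x3CF6
  0x3CF6 + 0xA727 = 0x0E41D
  0xE41D + 0x65FD = 0x14A1A → wrap carry → 0x4A1B
One's-complement sum = 0x4A1B.
Checksum = ~0x4A1B & 0xFFFF = 0xB5E4.

B5E4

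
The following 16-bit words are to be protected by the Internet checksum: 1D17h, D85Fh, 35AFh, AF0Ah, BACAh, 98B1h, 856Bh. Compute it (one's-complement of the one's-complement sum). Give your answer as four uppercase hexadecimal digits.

4CE7

One's-complement addition (fold any carry out of bit 15 back into bit 0):
  0x1D17 + 0xD85F = 0x0F576
  0xF576 + 0x35AF = 0x12B25 → wrap carry → 0x2B26
  0x2B26 + 0xAF0A = 0x0DA30
  0xDA30 + 0xBACA = 0x194FA → wrap carry → 0x94FB
  0x94FB + 0x98B1 = 0x12DAC → wrap carry → 0x2DAD
  0x2DAD + 0x856B = 0x0B318
One's-complement sum = 0xB318.
Checksum = ~0xB318 & 0xFFFF = 0x4CE7.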